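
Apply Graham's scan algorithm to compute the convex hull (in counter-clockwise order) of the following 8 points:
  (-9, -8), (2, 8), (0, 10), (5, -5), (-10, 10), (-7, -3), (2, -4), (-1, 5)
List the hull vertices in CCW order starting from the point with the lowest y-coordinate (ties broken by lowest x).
Hull (CCW) = [(-9, -8), (5, -5), (2, 8), (0, 10), (-10, 10)]

Graham scan procedure:
  1. Find the pivot p₀ = point with lowest y (tie → lowest x): (-9, -8).
  2. Sort the remaining points by polar angle around p₀.
  3. Walk through sorted points, maintaining a stack; pop the top while the last three entries make a non-left turn (cross product ≤ 0).
  4. Final stack is the convex hull in CCW order: (-9, -8), (5, -5), (2, 8), (0, 10), (-10, 10).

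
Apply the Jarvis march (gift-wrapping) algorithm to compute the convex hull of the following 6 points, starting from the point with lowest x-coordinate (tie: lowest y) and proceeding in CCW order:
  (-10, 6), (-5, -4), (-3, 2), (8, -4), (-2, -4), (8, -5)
Hull (CCW) = [(-10, 6), (-5, -4), (8, -5), (8, -4)]

Jarvis march: at each step, from the current hull vertex p, select the next vertex q as the point such that every other point lies strictly to the left of (or on) the directed line p → q. (Equivalently: for every other point r, the cross product (q − p) × (r − p) ≥ 0.)
Starting point (lowest x, tie lowest y): (-10, 6). Wrap until returning to start. Resulting hull: (-10, 6), (-5, -4), (8, -5), (8, -4).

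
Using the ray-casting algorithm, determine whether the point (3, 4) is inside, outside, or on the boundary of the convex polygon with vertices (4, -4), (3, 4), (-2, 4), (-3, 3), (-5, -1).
The point (3, 4) lies on the polygon boundary

Boundary check: the query satisfies the collinearity and bounding-box conditions for some polygon edge, so it lies exactly on the boundary.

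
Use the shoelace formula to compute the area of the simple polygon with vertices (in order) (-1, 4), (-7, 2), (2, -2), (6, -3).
Area = 63/2

Shoelace formula: Area = (1/2) |Σ_i (x_i · y_{i+1} − x_{i+1} · y_i)| (indices mod n). Compute each cross term:
  (-1)(2) − (-7)(4) = 26
  (-7)(-2) − (2)(2) = 10
  (2)(-3) − (6)(-2) = 6
  (6)(4) − (-1)(-3) = 21
Sum = 63, so (signed) Area = 63/2 = 63/2, |Area| = 63/2.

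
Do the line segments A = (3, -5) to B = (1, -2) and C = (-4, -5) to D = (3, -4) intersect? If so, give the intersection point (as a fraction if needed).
Yes; intersection at (55/23, -94/23) (t = 7/23 on AB, s = 21/23 on CD)

Parametrize AB as A + t(B − A) = (3 + -2 t, -5 + 3 t) and CD as C + s(D − C) = (-4 + 7 s, -5 + 1 s). Solve the linear system for (t, s). Determinant = 23 ≠ 0, so a unique intersection of the containing lines exists. Solution: t = 7/23, s = 21/23 — both in [0, 1], so the segments cross. Intersection point: (55/23, -94/23).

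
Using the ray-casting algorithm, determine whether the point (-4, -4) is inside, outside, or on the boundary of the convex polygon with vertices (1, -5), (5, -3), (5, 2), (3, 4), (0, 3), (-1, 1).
The point (-4, -4) lies strictly outside the polygon

Cast a horizontal ray to the right from the query point and count how many polygon edges it crosses (each edge strictly once or zero times, handled with the usual half-open convention). 
Parity of crossings → even ⇒ outside.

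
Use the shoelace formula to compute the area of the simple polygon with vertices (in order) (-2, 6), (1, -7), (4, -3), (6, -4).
Area = 63/2

Shoelace formula: Area = (1/2) |Σ_i (x_i · y_{i+1} − x_{i+1} · y_i)| (indices mod n). Compute each cross term:
  (-2)(-7) − (1)(6) = 8
  (1)(-3) − (4)(-7) = 25
  (4)(-4) − (6)(-3) = 2
  (6)(6) − (-2)(-4) = 28
Sum = 63, so (signed) Area = 63/2 = 63/2, |Area| = 63/2.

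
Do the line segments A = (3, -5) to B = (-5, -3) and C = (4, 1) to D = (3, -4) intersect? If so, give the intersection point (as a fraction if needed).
No (intersection of containing lines falls outside at least one segment)

Parametrize and solve: t = 1/42, s = 25/21. At least one of these is outside [0, 1], so the segments do not intersect.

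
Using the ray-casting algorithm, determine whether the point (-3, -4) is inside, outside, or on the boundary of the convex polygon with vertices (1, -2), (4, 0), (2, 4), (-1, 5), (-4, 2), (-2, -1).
The point (-3, -4) lies strictly outside the polygon

Cast a horizontal ray to the right from the query point and count how many polygon edges it crosses (each edge strictly once or zero times, handled with the usual half-open convention). 
Parity of crossings → even ⇒ outside.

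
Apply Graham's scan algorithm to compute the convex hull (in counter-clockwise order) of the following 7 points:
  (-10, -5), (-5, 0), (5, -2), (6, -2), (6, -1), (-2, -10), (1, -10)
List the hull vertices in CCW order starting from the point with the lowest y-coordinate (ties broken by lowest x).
Hull (CCW) = [(-2, -10), (1, -10), (6, -2), (6, -1), (-5, 0), (-10, -5)]

Graham scan procedure:
  1. Find the pivot p₀ = point with lowest y (tie → lowest x): (-2, -10).
  2. Sort the remaining points by polar angle around p₀.
  3. Walk through sorted points, maintaining a stack; pop the top while the last three entries make a non-left turn (cross product ≤ 0).
  4. Final stack is the convex hull in CCW order: (-2, -10), (1, -10), (6, -2), (6, -1), (-5, 0), (-10, -5).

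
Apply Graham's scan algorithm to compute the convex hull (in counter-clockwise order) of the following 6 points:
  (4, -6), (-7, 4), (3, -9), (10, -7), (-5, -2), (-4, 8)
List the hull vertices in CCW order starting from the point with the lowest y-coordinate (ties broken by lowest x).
Hull (CCW) = [(3, -9), (10, -7), (-4, 8), (-7, 4), (-5, -2)]

Graham scan procedure:
  1. Find the pivot p₀ = point with lowest y (tie → lowest x): (3, -9).
  2. Sort the remaining points by polar angle around p₀.
  3. Walk through sorted points, maintaining a stack; pop the top while the last three entries make a non-left turn (cross product ≤ 0).
  4. Final stack is the convex hull in CCW order: (3, -9), (10, -7), (-4, 8), (-7, 4), (-5, -2).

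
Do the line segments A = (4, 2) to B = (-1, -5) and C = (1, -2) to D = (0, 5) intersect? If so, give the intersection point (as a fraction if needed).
No (intersection of containing lines falls outside at least one segment)

Parametrize and solve: t = 25/42, s = -1/42. At least one of these is outside [0, 1], so the segments do not intersect.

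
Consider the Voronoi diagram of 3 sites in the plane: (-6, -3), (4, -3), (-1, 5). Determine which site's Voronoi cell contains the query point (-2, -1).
Nearest site = (-6, -3)

The Voronoi cell of site s contains exactly those query points closer to s than to any other site. Compute squared distances from q = (-2, -1) to each site:
  (-6 − -2)² + (-3 − -1)² = 20
  (-1 − -2)² + (5 − -1)² = 37
  (4 − -2)² + (-3 − -1)² = 40
Minimum is attained by (-6, -3), so q lies in its Voronoi cell.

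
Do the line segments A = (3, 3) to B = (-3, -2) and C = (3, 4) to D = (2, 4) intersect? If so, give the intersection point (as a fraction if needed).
No (intersection of containing lines falls outside at least one segment)

Parametrize and solve: t = -1/5, s = -6/5. At least one of these is outside [0, 1], so the segments do not intersect.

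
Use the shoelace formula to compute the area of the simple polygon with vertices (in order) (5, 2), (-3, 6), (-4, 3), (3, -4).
Area = 42

Shoelace formula: Area = (1/2) |Σ_i (x_i · y_{i+1} − x_{i+1} · y_i)| (indices mod n). Compute each cross term:
  (5)(6) − (-3)(2) = 36
  (-3)(3) − (-4)(6) = 15
  (-4)(-4) − (3)(3) = 7
  (3)(2) − (5)(-4) = 26
Sum = 84, so (signed) Area = 84/2 = 42, |Area| = 42.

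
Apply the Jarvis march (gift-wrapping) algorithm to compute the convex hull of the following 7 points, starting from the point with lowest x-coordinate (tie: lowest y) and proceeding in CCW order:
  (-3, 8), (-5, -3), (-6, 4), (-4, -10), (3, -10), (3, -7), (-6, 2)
Hull (CCW) = [(-6, 2), (-4, -10), (3, -10), (3, -7), (-3, 8), (-6, 4)]

Jarvis march: at each step, from the current hull vertex p, select the next vertex q as the point such that every other point lies strictly to the left of (or on) the directed line p → q. (Equivalently: for every other point r, the cross product (q − p) × (r − p) ≥ 0.)
Starting point (lowest x, tie lowest y): (-6, 2). Wrap until returning to start. Resulting hull: (-6, 2), (-4, -10), (3, -10), (3, -7), (-3, 8), (-6, 4).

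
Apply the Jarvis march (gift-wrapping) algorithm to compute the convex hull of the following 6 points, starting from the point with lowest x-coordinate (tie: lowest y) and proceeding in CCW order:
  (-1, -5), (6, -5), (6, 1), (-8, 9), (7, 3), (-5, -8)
Hull (CCW) = [(-8, 9), (-5, -8), (6, -5), (7, 3)]

Jarvis march: at each step, from the current hull vertex p, select the next vertex q as the point such that every other point lies strictly to the left of (or on) the directed line p → q. (Equivalently: for every other point r, the cross product (q − p) × (r − p) ≥ 0.)
Starting point (lowest x, tie lowest y): (-8, 9). Wrap until returning to start. Resulting hull: (-8, 9), (-5, -8), (6, -5), (7, 3).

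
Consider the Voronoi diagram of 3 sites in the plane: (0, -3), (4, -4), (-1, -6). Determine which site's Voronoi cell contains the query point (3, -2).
Nearest site = (4, -4)

The Voronoi cell of site s contains exactly those query points closer to s than to any other site. Compute squared distances from q = (3, -2) to each site:
  (4 − 3)² + (-4 − -2)² = 5
  (0 − 3)² + (-3 − -2)² = 10
  (-1 − 3)² + (-6 − -2)² = 32
Minimum is attained by (4, -4), so q lies in its Voronoi cell.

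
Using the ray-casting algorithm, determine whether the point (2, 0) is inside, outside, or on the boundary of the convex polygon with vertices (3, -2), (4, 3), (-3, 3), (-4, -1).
The point (2, 0) lies strictly inside the polygon

Cast a horizontal ray to the right from the query point and count how many polygon edges it crosses (each edge strictly once or zero times, handled with the usual half-open convention). 
Parity of crossings → odd ⇒ inside.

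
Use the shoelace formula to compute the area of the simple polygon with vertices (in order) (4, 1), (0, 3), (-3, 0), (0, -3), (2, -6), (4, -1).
Area = 33

Shoelace formula: Area = (1/2) |Σ_i (x_i · y_{i+1} − x_{i+1} · y_i)| (indices mod n). Compute each cross term:
  (4)(3) − (0)(1) = 12
  (0)(0) − (-3)(3) = 9
  (-3)(-3) − (0)(0) = 9
  (0)(-6) − (2)(-3) = 6
  (2)(-1) − (4)(-6) = 22
  (4)(1) − (4)(-1) = 8
Sum = 66, so (signed) Area = 66/2 = 33, |Area| = 33.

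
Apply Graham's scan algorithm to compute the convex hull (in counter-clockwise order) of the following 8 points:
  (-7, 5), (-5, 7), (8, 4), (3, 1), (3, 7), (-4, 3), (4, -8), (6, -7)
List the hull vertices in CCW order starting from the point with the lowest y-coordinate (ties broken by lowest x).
Hull (CCW) = [(4, -8), (6, -7), (8, 4), (3, 7), (-5, 7), (-7, 5)]

Graham scan procedure:
  1. Find the pivot p₀ = point with lowest y (tie → lowest x): (4, -8).
  2. Sort the remaining points by polar angle around p₀.
  3. Walk through sorted points, maintaining a stack; pop the top while the last three entries make a non-left turn (cross product ≤ 0).
  4. Final stack is the convex hull in CCW order: (4, -8), (6, -7), (8, 4), (3, 7), (-5, 7), (-7, 5).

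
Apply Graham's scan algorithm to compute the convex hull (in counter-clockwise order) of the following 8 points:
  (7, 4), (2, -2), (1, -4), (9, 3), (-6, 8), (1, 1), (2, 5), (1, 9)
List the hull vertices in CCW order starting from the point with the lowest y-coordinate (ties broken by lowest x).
Hull (CCW) = [(1, -4), (9, 3), (1, 9), (-6, 8)]

Graham scan procedure:
  1. Find the pivot p₀ = point with lowest y (tie → lowest x): (1, -4).
  2. Sort the remaining points by polar angle around p₀.
  3. Walk through sorted points, maintaining a stack; pop the top while the last three entries make a non-left turn (cross product ≤ 0).
  4. Final stack is the convex hull in CCW order: (1, -4), (9, 3), (1, 9), (-6, 8).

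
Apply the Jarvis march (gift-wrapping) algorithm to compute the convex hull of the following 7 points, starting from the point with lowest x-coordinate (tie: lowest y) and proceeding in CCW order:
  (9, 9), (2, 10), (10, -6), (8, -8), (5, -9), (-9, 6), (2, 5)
Hull (CCW) = [(-9, 6), (5, -9), (8, -8), (10, -6), (9, 9), (2, 10)]

Jarvis march: at each step, from the current hull vertex p, select the next vertex q as the point such that every other point lies strictly to the left of (or on) the directed line p → q. (Equivalently: for every other point r, the cross product (q − p) × (r − p) ≥ 0.)
Starting point (lowest x, tie lowest y): (-9, 6). Wrap until returning to start. Resulting hull: (-9, 6), (5, -9), (8, -8), (10, -6), (9, 9), (2, 10).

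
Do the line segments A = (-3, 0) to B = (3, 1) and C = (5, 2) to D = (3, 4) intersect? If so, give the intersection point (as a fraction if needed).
No (intersection of containing lines falls outside at least one segment)

Parametrize and solve: t = 10/7, s = -2/7. At least one of these is outside [0, 1], so the segments do not intersect.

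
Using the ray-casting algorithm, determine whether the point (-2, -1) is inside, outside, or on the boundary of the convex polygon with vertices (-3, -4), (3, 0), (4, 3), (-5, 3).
The point (-2, -1) lies strictly inside the polygon

Cast a horizontal ray to the right from the query point and count how many polygon edges it crosses (each edge strictly once or zero times, handled with the usual half-open convention). 
Parity of crossings → odd ⇒ inside.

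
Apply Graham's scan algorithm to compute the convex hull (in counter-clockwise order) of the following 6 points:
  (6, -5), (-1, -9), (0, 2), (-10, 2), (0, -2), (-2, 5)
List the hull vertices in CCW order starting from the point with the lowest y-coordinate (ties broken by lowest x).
Hull (CCW) = [(-1, -9), (6, -5), (-2, 5), (-10, 2)]

Graham scan procedure:
  1. Find the pivot p₀ = point with lowest y (tie → lowest x): (-1, -9).
  2. Sort the remaining points by polar angle around p₀.
  3. Walk through sorted points, maintaining a stack; pop the top while the last three entries make a non-left turn (cross product ≤ 0).
  4. Final stack is the convex hull in CCW order: (-1, -9), (6, -5), (-2, 5), (-10, 2).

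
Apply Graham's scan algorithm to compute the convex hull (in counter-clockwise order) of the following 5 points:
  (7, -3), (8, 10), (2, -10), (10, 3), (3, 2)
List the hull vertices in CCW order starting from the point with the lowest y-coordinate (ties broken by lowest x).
Hull (CCW) = [(2, -10), (7, -3), (10, 3), (8, 10), (3, 2)]

Graham scan procedure:
  1. Find the pivot p₀ = point with lowest y (tie → lowest x): (2, -10).
  2. Sort the remaining points by polar angle around p₀.
  3. Walk through sorted points, maintaining a stack; pop the top while the last three entries make a non-left turn (cross product ≤ 0).
  4. Final stack is the convex hull in CCW order: (2, -10), (7, -3), (10, 3), (8, 10), (3, 2).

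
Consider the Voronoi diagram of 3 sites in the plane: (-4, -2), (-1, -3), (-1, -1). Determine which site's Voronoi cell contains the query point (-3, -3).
Nearest site = (-4, -2)

The Voronoi cell of site s contains exactly those query points closer to s than to any other site. Compute squared distances from q = (-3, -3) to each site:
  (-4 − -3)² + (-2 − -3)² = 2
  (-1 − -3)² + (-3 − -3)² = 4
  (-1 − -3)² + (-1 − -3)² = 8
Minimum is attained by (-4, -2), so q lies in its Voronoi cell.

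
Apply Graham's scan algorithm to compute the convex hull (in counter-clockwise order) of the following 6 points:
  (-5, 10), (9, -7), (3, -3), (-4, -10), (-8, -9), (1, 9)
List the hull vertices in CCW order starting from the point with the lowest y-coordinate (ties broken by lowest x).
Hull (CCW) = [(-4, -10), (9, -7), (1, 9), (-5, 10), (-8, -9)]

Graham scan procedure:
  1. Find the pivot p₀ = point with lowest y (tie → lowest x): (-4, -10).
  2. Sort the remaining points by polar angle around p₀.
  3. Walk through sorted points, maintaining a stack; pop the top while the last three entries make a non-left turn (cross product ≤ 0).
  4. Final stack is the convex hull in CCW order: (-4, -10), (9, -7), (1, 9), (-5, 10), (-8, -9).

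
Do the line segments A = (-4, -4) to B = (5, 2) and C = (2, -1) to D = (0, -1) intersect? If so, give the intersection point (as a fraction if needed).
Yes; intersection at (1/2, -1) (t = 1/2 on AB, s = 3/4 on CD)

Parametrize AB as A + t(B − A) = (-4 + 9 t, -4 + 6 t) and CD as C + s(D − C) = (2 + -2 s, -1 + 0 s). Solve the linear system for (t, s). Determinant = -12 ≠ 0, so a unique intersection of the containing lines exists. Solution: t = 1/2, s = 3/4 — both in [0, 1], so the segments cross. Intersection point: (1/2, -1).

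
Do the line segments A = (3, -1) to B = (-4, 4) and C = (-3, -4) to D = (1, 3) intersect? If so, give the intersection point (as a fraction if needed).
Yes; intersection at (-1/23, 27/23) (t = 10/23 on AB, s = 17/23 on CD)

Parametrize AB as A + t(B − A) = (3 + -7 t, -1 + 5 t) and CD as C + s(D − C) = (-3 + 4 s, -4 + 7 s). Solve the linear system for (t, s). Determinant = 69 ≠ 0, so a unique intersection of the containing lines exists. Solution: t = 10/23, s = 17/23 — both in [0, 1], so the segments cross. Intersection point: (-1/23, 27/23).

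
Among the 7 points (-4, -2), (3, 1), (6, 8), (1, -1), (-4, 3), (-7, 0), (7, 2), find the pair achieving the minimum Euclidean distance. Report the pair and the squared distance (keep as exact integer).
Pair = ((3, 1), (1, -1)); squared distance = 8

Compute all C(7, 2) = 21 pairwise squared distances (x_i − x_j)² + (y_i − y_j)². The minimum is 8, attained by the pair ((3, 1), (1, -1)).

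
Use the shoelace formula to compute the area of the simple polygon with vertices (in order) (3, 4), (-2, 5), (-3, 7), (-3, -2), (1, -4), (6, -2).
Area = 117/2

Shoelace formula: Area = (1/2) |Σ_i (x_i · y_{i+1} − x_{i+1} · y_i)| (indices mod n). Compute each cross term:
  (3)(5) − (-2)(4) = 23
  (-2)(7) − (-3)(5) = 1
  (-3)(-2) − (-3)(7) = 27
  (-3)(-4) − (1)(-2) = 14
  (1)(-2) − (6)(-4) = 22
  (6)(4) − (3)(-2) = 30
Sum = 117, so (signed) Area = 117/2 = 117/2, |Area| = 117/2.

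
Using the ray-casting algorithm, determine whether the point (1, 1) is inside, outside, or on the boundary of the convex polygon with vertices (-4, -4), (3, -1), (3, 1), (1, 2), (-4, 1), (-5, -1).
The point (1, 1) lies strictly inside the polygon

Cast a horizontal ray to the right from the query point and count how many polygon edges it crosses (each edge strictly once or zero times, handled with the usual half-open convention). 
Parity of crossings → odd ⇒ inside.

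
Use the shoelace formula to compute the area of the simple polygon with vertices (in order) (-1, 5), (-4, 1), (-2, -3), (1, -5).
Area = 23

Shoelace formula: Area = (1/2) |Σ_i (x_i · y_{i+1} − x_{i+1} · y_i)| (indices mod n). Compute each cross term:
  (-1)(1) − (-4)(5) = 19
  (-4)(-3) − (-2)(1) = 14
  (-2)(-5) − (1)(-3) = 13
  (1)(5) − (-1)(-5) = 0
Sum = 46, so (signed) Area = 46/2 = 23, |Area| = 23.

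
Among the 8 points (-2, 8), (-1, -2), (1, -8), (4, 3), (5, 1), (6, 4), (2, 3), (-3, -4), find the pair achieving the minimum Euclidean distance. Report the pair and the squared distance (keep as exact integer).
Pair = ((4, 3), (2, 3)); squared distance = 4

Compute all C(8, 2) = 28 pairwise squared distances (x_i − x_j)² + (y_i − y_j)². The minimum is 4, attained by the pair ((4, 3), (2, 3)).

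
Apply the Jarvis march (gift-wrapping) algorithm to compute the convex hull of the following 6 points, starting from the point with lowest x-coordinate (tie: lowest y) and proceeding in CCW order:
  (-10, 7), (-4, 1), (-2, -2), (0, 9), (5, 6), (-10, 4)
Hull (CCW) = [(-10, 4), (-2, -2), (5, 6), (0, 9), (-10, 7)]

Jarvis march: at each step, from the current hull vertex p, select the next vertex q as the point such that every other point lies strictly to the left of (or on) the directed line p → q. (Equivalently: for every other point r, the cross product (q − p) × (r − p) ≥ 0.)
Starting point (lowest x, tie lowest y): (-10, 4). Wrap until returning to start. Resulting hull: (-10, 4), (-2, -2), (5, 6), (0, 9), (-10, 7).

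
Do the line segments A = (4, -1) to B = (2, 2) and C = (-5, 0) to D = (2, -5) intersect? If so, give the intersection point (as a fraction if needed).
No (intersection of containing lines falls outside at least one segment)

Parametrize and solve: t = -38/11, s = 25/11. At least one of these is outside [0, 1], so the segments do not intersect.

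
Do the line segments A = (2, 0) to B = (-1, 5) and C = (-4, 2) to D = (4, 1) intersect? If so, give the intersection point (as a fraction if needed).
Yes; intersection at (44/37, 50/37) (t = 10/37 on AB, s = 24/37 on CD)

Parametrize AB as A + t(B − A) = (2 + -3 t, 0 + 5 t) and CD as C + s(D − C) = (-4 + 8 s, 2 + -1 s). Solve the linear system for (t, s). Determinant = 37 ≠ 0, so a unique intersection of the containing lines exists. Solution: t = 10/37, s = 24/37 — both in [0, 1], so the segments cross. Intersection point: (44/37, 50/37).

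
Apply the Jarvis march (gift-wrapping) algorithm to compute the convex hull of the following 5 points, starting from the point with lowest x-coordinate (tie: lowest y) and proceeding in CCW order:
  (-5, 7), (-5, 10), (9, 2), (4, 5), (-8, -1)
Hull (CCW) = [(-8, -1), (9, 2), (4, 5), (-5, 10)]

Jarvis march: at each step, from the current hull vertex p, select the next vertex q as the point such that every other point lies strictly to the left of (or on) the directed line p → q. (Equivalently: for every other point r, the cross product (q − p) × (r − p) ≥ 0.)
Starting point (lowest x, tie lowest y): (-8, -1). Wrap until returning to start. Resulting hull: (-8, -1), (9, 2), (4, 5), (-5, 10).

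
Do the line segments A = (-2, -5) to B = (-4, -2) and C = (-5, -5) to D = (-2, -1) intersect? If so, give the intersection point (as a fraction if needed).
Yes; intersection at (-58/17, -49/17) (t = 12/17 on AB, s = 9/17 on CD)

Parametrize AB as A + t(B − A) = (-2 + -2 t, -5 + 3 t) and CD as C + s(D − C) = (-5 + 3 s, -5 + 4 s). Solve the linear system for (t, s). Determinant = 17 ≠ 0, so a unique intersection of the containing lines exists. Solution: t = 12/17, s = 9/17 — both in [0, 1], so the segments cross. Intersection point: (-58/17, -49/17).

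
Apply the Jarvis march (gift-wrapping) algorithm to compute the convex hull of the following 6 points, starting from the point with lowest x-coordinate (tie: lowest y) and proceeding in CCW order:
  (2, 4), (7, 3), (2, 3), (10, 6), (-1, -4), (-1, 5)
Hull (CCW) = [(-1, -4), (7, 3), (10, 6), (-1, 5)]

Jarvis march: at each step, from the current hull vertex p, select the next vertex q as the point such that every other point lies strictly to the left of (or on) the directed line p → q. (Equivalently: for every other point r, the cross product (q − p) × (r − p) ≥ 0.)
Starting point (lowest x, tie lowest y): (-1, -4). Wrap until returning to start. Resulting hull: (-1, -4), (7, 3), (10, 6), (-1, 5).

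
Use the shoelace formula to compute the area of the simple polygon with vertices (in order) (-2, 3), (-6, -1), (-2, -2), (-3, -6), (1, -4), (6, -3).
Area = 87/2

Shoelace formula: Area = (1/2) |Σ_i (x_i · y_{i+1} − x_{i+1} · y_i)| (indices mod n). Compute each cross term:
  (-2)(-1) − (-6)(3) = 20
  (-6)(-2) − (-2)(-1) = 10
  (-2)(-6) − (-3)(-2) = 6
  (-3)(-4) − (1)(-6) = 18
  (1)(-3) − (6)(-4) = 21
  (6)(3) − (-2)(-3) = 12
Sum = 87, so (signed) Area = 87/2 = 87/2, |Area| = 87/2.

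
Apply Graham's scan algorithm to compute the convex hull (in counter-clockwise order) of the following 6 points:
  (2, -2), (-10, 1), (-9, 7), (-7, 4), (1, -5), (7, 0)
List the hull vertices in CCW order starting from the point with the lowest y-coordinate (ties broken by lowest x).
Hull (CCW) = [(1, -5), (7, 0), (-9, 7), (-10, 1)]

Graham scan procedure:
  1. Find the pivot p₀ = point with lowest y (tie → lowest x): (1, -5).
  2. Sort the remaining points by polar angle around p₀.
  3. Walk through sorted points, maintaining a stack; pop the top while the last three entries make a non-left turn (cross product ≤ 0).
  4. Final stack is the convex hull in CCW order: (1, -5), (7, 0), (-9, 7), (-10, 1).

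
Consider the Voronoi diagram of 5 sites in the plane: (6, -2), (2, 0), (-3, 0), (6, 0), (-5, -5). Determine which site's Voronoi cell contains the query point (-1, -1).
Nearest site = (-3, 0)

The Voronoi cell of site s contains exactly those query points closer to s than to any other site. Compute squared distances from q = (-1, -1) to each site:
  (-3 − -1)² + (0 − -1)² = 5
  (2 − -1)² + (0 − -1)² = 10
  (-5 − -1)² + (-5 − -1)² = 32
  (6 − -1)² + (-2 − -1)² = 50
  (6 − -1)² + (0 − -1)² = 50
Minimum is attained by (-3, 0), so q lies in its Voronoi cell.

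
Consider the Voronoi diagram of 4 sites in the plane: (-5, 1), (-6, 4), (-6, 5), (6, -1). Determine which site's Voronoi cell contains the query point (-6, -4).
Nearest site = (-5, 1)

The Voronoi cell of site s contains exactly those query points closer to s than to any other site. Compute squared distances from q = (-6, -4) to each site:
  (-5 − -6)² + (1 − -4)² = 26
  (-6 − -6)² + (4 − -4)² = 64
  (-6 − -6)² + (5 − -4)² = 81
  (6 − -6)² + (-1 − -4)² = 153
Minimum is attained by (-5, 1), so q lies in its Voronoi cell.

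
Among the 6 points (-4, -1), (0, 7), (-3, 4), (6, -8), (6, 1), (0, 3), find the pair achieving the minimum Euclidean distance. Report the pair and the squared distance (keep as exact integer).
Pair = ((-3, 4), (0, 3)); squared distance = 10

Compute all C(6, 2) = 15 pairwise squared distances (x_i − x_j)² + (y_i − y_j)². The minimum is 10, attained by the pair ((-3, 4), (0, 3)).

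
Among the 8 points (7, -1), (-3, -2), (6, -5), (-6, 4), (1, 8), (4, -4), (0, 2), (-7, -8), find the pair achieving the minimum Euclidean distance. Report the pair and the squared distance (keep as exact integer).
Pair = ((6, -5), (4, -4)); squared distance = 5

Compute all C(8, 2) = 28 pairwise squared distances (x_i − x_j)² + (y_i − y_j)². The minimum is 5, attained by the pair ((6, -5), (4, -4)).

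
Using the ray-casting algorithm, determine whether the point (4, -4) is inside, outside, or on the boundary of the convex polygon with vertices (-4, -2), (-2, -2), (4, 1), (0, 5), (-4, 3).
The point (4, -4) lies strictly outside the polygon

Cast a horizontal ray to the right from the query point and count how many polygon edges it crosses (each edge strictly once or zero times, handled with the usual half-open convention). 
Parity of crossings → even ⇒ outside.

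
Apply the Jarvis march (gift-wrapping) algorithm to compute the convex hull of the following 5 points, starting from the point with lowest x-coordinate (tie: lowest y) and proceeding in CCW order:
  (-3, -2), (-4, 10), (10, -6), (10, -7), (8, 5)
Hull (CCW) = [(-4, 10), (-3, -2), (10, -7), (10, -6), (8, 5)]

Jarvis march: at each step, from the current hull vertex p, select the next vertex q as the point such that every other point lies strictly to the left of (or on) the directed line p → q. (Equivalently: for every other point r, the cross product (q − p) × (r − p) ≥ 0.)
Starting point (lowest x, tie lowest y): (-4, 10). Wrap until returning to start. Resulting hull: (-4, 10), (-3, -2), (10, -7), (10, -6), (8, 5).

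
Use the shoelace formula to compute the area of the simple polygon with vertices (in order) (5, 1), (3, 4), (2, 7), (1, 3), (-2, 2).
Area = 25/2

Shoelace formula: Area = (1/2) |Σ_i (x_i · y_{i+1} − x_{i+1} · y_i)| (indices mod n). Compute each cross term:
  (5)(4) − (3)(1) = 17
  (3)(7) − (2)(4) = 13
  (2)(3) − (1)(7) = -1
  (1)(2) − (-2)(3) = 8
  (-2)(1) − (5)(2) = -12
Sum = 25, so (signed) Area = 25/2 = 25/2, |Area| = 25/2.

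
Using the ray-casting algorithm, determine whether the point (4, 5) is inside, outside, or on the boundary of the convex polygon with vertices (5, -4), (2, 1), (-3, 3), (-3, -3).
The point (4, 5) lies strictly outside the polygon

Cast a horizontal ray to the right from the query point and count how many polygon edges it crosses (each edge strictly once or zero times, handled with the usual half-open convention). 
Parity of crossings → even ⇒ outside.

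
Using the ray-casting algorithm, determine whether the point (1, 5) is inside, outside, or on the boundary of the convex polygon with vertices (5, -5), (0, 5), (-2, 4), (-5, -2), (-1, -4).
The point (1, 5) lies strictly outside the polygon

Cast a horizontal ray to the right from the query point and count how many polygon edges it crosses (each edge strictly once or zero times, handled with the usual half-open convention). 
Parity of crossings → even ⇒ outside.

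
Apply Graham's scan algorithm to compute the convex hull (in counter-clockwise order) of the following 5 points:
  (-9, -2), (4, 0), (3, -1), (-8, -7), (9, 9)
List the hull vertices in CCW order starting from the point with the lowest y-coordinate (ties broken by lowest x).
Hull (CCW) = [(-8, -7), (3, -1), (4, 0), (9, 9), (-9, -2)]

Graham scan procedure:
  1. Find the pivot p₀ = point with lowest y (tie → lowest x): (-8, -7).
  2. Sort the remaining points by polar angle around p₀.
  3. Walk through sorted points, maintaining a stack; pop the top while the last three entries make a non-left turn (cross product ≤ 0).
  4. Final stack is the convex hull in CCW order: (-8, -7), (3, -1), (4, 0), (9, 9), (-9, -2).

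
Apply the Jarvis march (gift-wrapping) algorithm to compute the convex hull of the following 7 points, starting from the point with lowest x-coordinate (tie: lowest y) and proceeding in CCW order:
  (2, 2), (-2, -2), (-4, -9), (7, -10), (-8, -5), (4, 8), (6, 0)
Hull (CCW) = [(-8, -5), (-4, -9), (7, -10), (6, 0), (4, 8)]

Jarvis march: at each step, from the current hull vertex p, select the next vertex q as the point such that every other point lies strictly to the left of (or on) the directed line p → q. (Equivalently: for every other point r, the cross product (q − p) × (r − p) ≥ 0.)
Starting point (lowest x, tie lowest y): (-8, -5). Wrap until returning to start. Resulting hull: (-8, -5), (-4, -9), (7, -10), (6, 0), (4, 8).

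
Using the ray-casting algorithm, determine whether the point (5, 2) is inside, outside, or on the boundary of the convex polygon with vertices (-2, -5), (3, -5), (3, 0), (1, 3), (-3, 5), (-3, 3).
The point (5, 2) lies strictly outside the polygon

Cast a horizontal ray to the right from the query point and count how many polygon edges it crosses (each edge strictly once or zero times, handled with the usual half-open convention). 
Parity of crossings → even ⇒ outside.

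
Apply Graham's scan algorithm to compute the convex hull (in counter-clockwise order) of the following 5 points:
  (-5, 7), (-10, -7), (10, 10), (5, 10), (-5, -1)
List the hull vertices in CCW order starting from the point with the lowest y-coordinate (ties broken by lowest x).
Hull (CCW) = [(-10, -7), (10, 10), (5, 10), (-5, 7)]

Graham scan procedure:
  1. Find the pivot p₀ = point with lowest y (tie → lowest x): (-10, -7).
  2. Sort the remaining points by polar angle around p₀.
  3. Walk through sorted points, maintaining a stack; pop the top while the last three entries make a non-left turn (cross product ≤ 0).
  4. Final stack is the convex hull in CCW order: (-10, -7), (10, 10), (5, 10), (-5, 7).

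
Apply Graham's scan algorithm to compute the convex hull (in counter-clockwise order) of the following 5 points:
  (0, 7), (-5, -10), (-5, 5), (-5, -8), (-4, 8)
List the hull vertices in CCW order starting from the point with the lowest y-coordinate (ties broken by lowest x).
Hull (CCW) = [(-5, -10), (0, 7), (-4, 8), (-5, 5)]

Graham scan procedure:
  1. Find the pivot p₀ = point with lowest y (tie → lowest x): (-5, -10).
  2. Sort the remaining points by polar angle around p₀.
  3. Walk through sorted points, maintaining a stack; pop the top while the last three entries make a non-left turn (cross product ≤ 0).
  4. Final stack is the convex hull in CCW order: (-5, -10), (0, 7), (-4, 8), (-5, 5).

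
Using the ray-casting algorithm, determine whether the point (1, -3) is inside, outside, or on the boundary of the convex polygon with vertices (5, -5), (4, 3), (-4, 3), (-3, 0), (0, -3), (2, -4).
The point (1, -3) lies strictly inside the polygon

Cast a horizontal ray to the right from the query point and count how many polygon edges it crosses (each edge strictly once or zero times, handled with the usual half-open convention). 
Parity of crossings → odd ⇒ inside.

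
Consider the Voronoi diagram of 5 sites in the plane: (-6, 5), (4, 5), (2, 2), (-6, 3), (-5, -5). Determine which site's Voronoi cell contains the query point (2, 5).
Nearest site = (4, 5)

The Voronoi cell of site s contains exactly those query points closer to s than to any other site. Compute squared distances from q = (2, 5) to each site:
  (4 − 2)² + (5 − 5)² = 4
  (2 − 2)² + (2 − 5)² = 9
  (-6 − 2)² + (5 − 5)² = 64
  (-6 − 2)² + (3 − 5)² = 68
  (-5 − 2)² + (-5 − 5)² = 149
Minimum is attained by (4, 5), so q lies in its Voronoi cell.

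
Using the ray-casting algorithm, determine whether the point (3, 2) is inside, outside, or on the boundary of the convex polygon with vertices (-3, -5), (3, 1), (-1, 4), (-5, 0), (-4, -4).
The point (3, 2) lies strictly outside the polygon

Cast a horizontal ray to the right from the query point and count how many polygon edges it crosses (each edge strictly once or zero times, handled with the usual half-open convention). 
Parity of crossings → even ⇒ outside.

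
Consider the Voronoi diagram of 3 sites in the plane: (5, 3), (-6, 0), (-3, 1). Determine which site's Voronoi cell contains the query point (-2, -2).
Nearest site = (-3, 1)

The Voronoi cell of site s contains exactly those query points closer to s than to any other site. Compute squared distances from q = (-2, -2) to each site:
  (-3 − -2)² + (1 − -2)² = 10
  (-6 − -2)² + (0 − -2)² = 20
  (5 − -2)² + (3 − -2)² = 74
Minimum is attained by (-3, 1), so q lies in its Voronoi cell.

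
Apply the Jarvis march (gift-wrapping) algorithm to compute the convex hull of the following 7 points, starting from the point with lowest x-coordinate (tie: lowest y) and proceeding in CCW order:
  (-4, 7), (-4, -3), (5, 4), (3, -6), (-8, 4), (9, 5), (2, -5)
Hull (CCW) = [(-8, 4), (-4, -3), (3, -6), (9, 5), (-4, 7)]

Jarvis march: at each step, from the current hull vertex p, select the next vertex q as the point such that every other point lies strictly to the left of (or on) the directed line p → q. (Equivalently: for every other point r, the cross product (q − p) × (r − p) ≥ 0.)
Starting point (lowest x, tie lowest y): (-8, 4). Wrap until returning to start. Resulting hull: (-8, 4), (-4, -3), (3, -6), (9, 5), (-4, 7).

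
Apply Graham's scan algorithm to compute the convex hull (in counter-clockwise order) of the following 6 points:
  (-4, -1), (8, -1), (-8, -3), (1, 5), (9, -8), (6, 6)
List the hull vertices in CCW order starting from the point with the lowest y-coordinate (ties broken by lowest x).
Hull (CCW) = [(9, -8), (8, -1), (6, 6), (1, 5), (-8, -3)]

Graham scan procedure:
  1. Find the pivot p₀ = point with lowest y (tie → lowest x): (9, -8).
  2. Sort the remaining points by polar angle around p₀.
  3. Walk through sorted points, maintaining a stack; pop the top while the last three entries make a non-left turn (cross product ≤ 0).
  4. Final stack is the convex hull in CCW order: (9, -8), (8, -1), (6, 6), (1, 5), (-8, -3).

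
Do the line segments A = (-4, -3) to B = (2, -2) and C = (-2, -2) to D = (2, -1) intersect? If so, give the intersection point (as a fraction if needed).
No (intersection of containing lines falls outside at least one segment)

Parametrize and solve: t = -1, s = -2. At least one of these is outside [0, 1], so the segments do not intersect.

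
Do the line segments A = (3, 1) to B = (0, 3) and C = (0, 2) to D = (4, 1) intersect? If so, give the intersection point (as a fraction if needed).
Yes; intersection at (12/5, 7/5) (t = 1/5 on AB, s = 3/5 on CD)

Parametrize AB as A + t(B − A) = (3 + -3 t, 1 + 2 t) and CD as C + s(D − C) = (0 + 4 s, 2 + -1 s). Solve the linear system for (t, s). Determinant = 5 ≠ 0, so a unique intersection of the containing lines exists. Solution: t = 1/5, s = 3/5 — both in [0, 1], so the segments cross. Intersection point: (12/5, 7/5).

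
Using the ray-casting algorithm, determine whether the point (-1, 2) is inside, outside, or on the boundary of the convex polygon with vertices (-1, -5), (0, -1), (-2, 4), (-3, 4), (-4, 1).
The point (-1, 2) lies strictly outside the polygon

Cast a horizontal ray to the right from the query point and count how many polygon edges it crosses (each edge strictly once or zero times, handled with the usual half-open convention). 
Parity of crossings → even ⇒ outside.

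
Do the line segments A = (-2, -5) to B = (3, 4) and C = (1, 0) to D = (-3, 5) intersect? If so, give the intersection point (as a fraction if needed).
Yes; intersection at (53/61, 10/61) (t = 35/61 on AB, s = 2/61 on CD)

Parametrize AB as A + t(B − A) = (-2 + 5 t, -5 + 9 t) and CD as C + s(D − C) = (1 + -4 s, 0 + 5 s). Solve the linear system for (t, s). Determinant = -61 ≠ 0, so a unique intersection of the containing lines exists. Solution: t = 35/61, s = 2/61 — both in [0, 1], so the segments cross. Intersection point: (53/61, 10/61).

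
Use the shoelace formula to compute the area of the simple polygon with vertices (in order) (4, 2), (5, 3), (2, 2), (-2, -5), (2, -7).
Area = 28

Shoelace formula: Area = (1/2) |Σ_i (x_i · y_{i+1} − x_{i+1} · y_i)| (indices mod n). Compute each cross term:
  (4)(3) − (5)(2) = 2
  (5)(2) − (2)(3) = 4
  (2)(-5) − (-2)(2) = -6
  (-2)(-7) − (2)(-5) = 24
  (2)(2) − (4)(-7) = 32
Sum = 56, so (signed) Area = 56/2 = 28, |Area| = 28.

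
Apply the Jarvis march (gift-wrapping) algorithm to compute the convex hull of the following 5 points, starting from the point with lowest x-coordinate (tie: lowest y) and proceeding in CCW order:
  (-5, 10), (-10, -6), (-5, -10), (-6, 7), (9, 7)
Hull (CCW) = [(-10, -6), (-5, -10), (9, 7), (-5, 10), (-6, 7)]

Jarvis march: at each step, from the current hull vertex p, select the next vertex q as the point such that every other point lies strictly to the left of (or on) the directed line p → q. (Equivalently: for every other point r, the cross product (q − p) × (r − p) ≥ 0.)
Starting point (lowest x, tie lowest y): (-10, -6). Wrap until returning to start. Resulting hull: (-10, -6), (-5, -10), (9, 7), (-5, 10), (-6, 7).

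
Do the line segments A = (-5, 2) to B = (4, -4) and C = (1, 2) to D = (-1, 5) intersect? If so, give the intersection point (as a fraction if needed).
No (intersection of containing lines falls outside at least one segment)

Parametrize and solve: t = 6/5, s = -12/5. At least one of these is outside [0, 1], so the segments do not intersect.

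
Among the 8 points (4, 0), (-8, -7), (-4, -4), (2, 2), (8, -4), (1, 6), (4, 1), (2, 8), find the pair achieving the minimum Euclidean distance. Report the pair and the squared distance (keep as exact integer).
Pair = ((4, 0), (4, 1)); squared distance = 1

Compute all C(8, 2) = 28 pairwise squared distances (x_i − x_j)² + (y_i − y_j)². The minimum is 1, attained by the pair ((4, 0), (4, 1)).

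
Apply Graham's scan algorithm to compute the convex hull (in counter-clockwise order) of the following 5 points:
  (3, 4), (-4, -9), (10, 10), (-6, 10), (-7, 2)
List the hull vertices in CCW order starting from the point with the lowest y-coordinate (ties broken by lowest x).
Hull (CCW) = [(-4, -9), (10, 10), (-6, 10), (-7, 2)]

Graham scan procedure:
  1. Find the pivot p₀ = point with lowest y (tie → lowest x): (-4, -9).
  2. Sort the remaining points by polar angle around p₀.
  3. Walk through sorted points, maintaining a stack; pop the top while the last three entries make a non-left turn (cross product ≤ 0).
  4. Final stack is the convex hull in CCW order: (-4, -9), (10, 10), (-6, 10), (-7, 2).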